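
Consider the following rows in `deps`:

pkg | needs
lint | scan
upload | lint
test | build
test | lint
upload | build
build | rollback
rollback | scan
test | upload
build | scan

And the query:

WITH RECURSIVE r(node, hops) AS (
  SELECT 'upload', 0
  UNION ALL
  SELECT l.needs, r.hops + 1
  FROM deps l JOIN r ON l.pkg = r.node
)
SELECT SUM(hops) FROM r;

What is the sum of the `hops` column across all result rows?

11

Base: (upload, hops=0).
Iteration 1: edges from {upload} -> (build, hops=1), (lint, hops=1).
Iteration 2: edges from {build,lint} -> (rollback, hops=2), (scan, hops=2) x2. [UNION ALL keeps all 3 new rows, including repeats]
Iteration 3: edges from {rollback,scan} -> (scan, hops=3).
Iteration 4: no outgoing edges from {scan}; recursion stops.
SUM(hops) = 0 + 1 + 1 + 2 + 2 + 2 + 3 = 11.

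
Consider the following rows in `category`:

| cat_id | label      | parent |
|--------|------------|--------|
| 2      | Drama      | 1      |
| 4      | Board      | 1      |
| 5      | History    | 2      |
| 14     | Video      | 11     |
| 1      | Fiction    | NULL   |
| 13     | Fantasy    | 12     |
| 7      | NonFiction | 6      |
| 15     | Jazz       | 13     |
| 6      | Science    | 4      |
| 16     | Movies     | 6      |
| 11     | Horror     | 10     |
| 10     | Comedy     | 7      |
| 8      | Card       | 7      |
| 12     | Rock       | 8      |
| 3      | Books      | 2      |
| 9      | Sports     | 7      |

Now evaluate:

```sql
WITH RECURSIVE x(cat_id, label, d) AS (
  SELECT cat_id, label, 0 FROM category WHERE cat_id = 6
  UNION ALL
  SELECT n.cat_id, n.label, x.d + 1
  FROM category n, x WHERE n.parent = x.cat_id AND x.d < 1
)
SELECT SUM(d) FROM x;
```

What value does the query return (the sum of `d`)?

2

Base: cat_id=6 (Science) at d 0.
Iteration 1: rows with parent in {6} -> NonFiction (id 7, d 1), Movies (id 16, d 1).
Iteration 2: d < 1 fails for all current rows; recursion stops.
SUM(d) = 0 + 1 + 1 = 2.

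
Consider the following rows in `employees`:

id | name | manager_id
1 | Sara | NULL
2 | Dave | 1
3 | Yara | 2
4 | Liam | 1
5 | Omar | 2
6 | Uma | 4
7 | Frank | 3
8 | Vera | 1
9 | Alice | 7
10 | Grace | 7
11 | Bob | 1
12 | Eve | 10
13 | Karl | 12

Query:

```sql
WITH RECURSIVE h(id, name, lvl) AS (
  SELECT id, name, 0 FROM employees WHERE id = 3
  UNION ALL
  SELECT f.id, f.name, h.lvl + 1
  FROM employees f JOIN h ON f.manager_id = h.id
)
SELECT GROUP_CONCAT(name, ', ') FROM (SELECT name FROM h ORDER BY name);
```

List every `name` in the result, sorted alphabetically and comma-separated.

Base: id=3 (Yara) at lvl 0.
Iteration 1: rows with manager_id in {3} -> Frank (id 7, lvl 1).
Iteration 2: rows with manager_id in {7} -> Alice (id 9, lvl 2), Grace (id 10, lvl 2).
Iteration 3: rows with manager_id in {9,10} -> Eve (id 12, lvl 3).
Iteration 4: rows with manager_id in {12} -> Karl (id 13, lvl 4).
Iteration 5: no rows with manager_id in {13}; recursion stops.

Alice, Eve, Frank, Grace, Karl, Yara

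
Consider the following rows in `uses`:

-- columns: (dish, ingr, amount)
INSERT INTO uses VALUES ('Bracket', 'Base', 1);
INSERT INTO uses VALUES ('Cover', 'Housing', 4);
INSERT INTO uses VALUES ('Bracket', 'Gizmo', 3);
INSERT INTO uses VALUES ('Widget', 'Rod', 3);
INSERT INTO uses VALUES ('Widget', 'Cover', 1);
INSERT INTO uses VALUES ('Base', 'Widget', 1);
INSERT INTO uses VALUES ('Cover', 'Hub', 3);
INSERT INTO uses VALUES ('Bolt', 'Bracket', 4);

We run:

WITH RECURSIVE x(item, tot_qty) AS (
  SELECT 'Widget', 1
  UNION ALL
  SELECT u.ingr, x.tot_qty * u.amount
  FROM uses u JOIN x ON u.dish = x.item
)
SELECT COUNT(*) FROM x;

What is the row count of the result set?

5

Base: (Widget, tot_qty=1).
Iteration 1: components of {Widget} -> Cover = 1*1 = 1, Rod = 1*3 = 3.
Iteration 2: components of {Cover,Rod} -> Housing = 1*4 = 4, Hub = 1*3 = 3.
Iteration 3: no further components; recursion stops.
Total rows emitted: 5.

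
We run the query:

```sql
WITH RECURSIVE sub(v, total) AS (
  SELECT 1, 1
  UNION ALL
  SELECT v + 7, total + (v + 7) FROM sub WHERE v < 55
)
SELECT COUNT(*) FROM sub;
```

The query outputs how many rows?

9

Base: v=1, total=1.
Iteration 1: 1 < 55 holds -> v = 1 + 7 = 8, total = 1 + 8 = 9.
Iteration 2: 8 < 55 holds -> v = 8 + 7 = 15, total = 9 + 15 = 24.
Iteration 3: 15 < 55 holds -> v = 15 + 7 = 22, total = 24 + 22 = 46.
Iteration 4: 22 < 55 holds -> v = 22 + 7 = 29, total = 46 + 29 = 75.
Iteration 5: 29 < 55 holds -> v = 29 + 7 = 36, total = 75 + 36 = 111.
Iteration 6: 36 < 55 holds -> v = 36 + 7 = 43, total = 111 + 43 = 154.
Iteration 7: 43 < 55 holds -> v = 43 + 7 = 50, total = 154 + 50 = 204.
Iteration 8: 50 < 55 holds -> v = 50 + 7 = 57, total = 204 + 57 = 261.
Iteration 9: 57 < 55 fails; recursion stops.
Total rows emitted: 9.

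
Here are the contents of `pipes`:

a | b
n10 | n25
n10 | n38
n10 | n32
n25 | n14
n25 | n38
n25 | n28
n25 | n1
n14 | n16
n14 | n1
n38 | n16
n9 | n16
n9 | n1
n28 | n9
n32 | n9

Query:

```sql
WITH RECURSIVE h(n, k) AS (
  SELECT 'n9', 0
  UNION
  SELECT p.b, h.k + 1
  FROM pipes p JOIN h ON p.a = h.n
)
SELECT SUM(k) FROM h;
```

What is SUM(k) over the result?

2

Base: (n9, k=0).
Iteration 1: edges from {n9} -> (n1, k=1), (n16, k=1).
Iteration 2: no outgoing edges from {n1,n16}; recursion stops.
SUM(k) = 0 + 1 + 1 = 2.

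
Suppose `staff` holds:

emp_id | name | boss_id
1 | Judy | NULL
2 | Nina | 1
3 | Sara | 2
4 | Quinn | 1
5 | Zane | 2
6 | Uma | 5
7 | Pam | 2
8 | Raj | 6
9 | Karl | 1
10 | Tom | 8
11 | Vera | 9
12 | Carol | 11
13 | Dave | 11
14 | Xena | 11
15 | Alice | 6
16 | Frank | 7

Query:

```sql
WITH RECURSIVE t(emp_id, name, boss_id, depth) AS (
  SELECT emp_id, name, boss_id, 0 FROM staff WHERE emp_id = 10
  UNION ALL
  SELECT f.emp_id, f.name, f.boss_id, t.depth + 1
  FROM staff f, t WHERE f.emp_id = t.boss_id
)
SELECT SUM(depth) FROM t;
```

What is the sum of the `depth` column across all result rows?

Base: emp_id=10 (Tom), boss_id=8, depth 0.
Iteration 1: join on emp_id=8 -> Raj (id 8, boss_id=6, depth 1).
Iteration 2: join on emp_id=6 -> Uma (id 6, boss_id=5, depth 2).
Iteration 3: join on emp_id=5 -> Zane (id 5, boss_id=2, depth 3).
Iteration 4: join on emp_id=2 -> Nina (id 2, boss_id=1, depth 4).
Iteration 5: join on emp_id=1 -> Judy (id 1, boss_id=NULL, depth 5).
Iteration 6: boss_id is NULL; no match; recursion stops.
SUM(depth) = 0 + 1 + 2 + 3 + 4 + 5 = 15.

15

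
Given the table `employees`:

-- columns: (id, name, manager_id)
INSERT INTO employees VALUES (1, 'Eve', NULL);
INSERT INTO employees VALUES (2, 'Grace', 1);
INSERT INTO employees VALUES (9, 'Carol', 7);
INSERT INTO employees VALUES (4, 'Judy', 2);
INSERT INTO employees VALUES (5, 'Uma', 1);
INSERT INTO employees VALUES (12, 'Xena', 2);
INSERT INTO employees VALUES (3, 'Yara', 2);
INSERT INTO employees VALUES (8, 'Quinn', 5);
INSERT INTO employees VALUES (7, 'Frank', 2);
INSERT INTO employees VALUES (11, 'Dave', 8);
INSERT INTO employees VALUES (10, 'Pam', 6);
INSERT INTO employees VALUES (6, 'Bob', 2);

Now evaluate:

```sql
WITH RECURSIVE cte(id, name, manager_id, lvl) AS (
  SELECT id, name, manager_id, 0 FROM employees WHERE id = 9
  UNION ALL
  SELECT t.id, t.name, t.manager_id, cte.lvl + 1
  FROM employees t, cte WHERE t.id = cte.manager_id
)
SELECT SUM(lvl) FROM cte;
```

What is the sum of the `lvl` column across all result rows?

6

Base: id=9 (Carol), manager_id=7, lvl 0.
Iteration 1: join on id=7 -> Frank (id 7, manager_id=2, lvl 1).
Iteration 2: join on id=2 -> Grace (id 2, manager_id=1, lvl 2).
Iteration 3: join on id=1 -> Eve (id 1, manager_id=NULL, lvl 3).
Iteration 4: manager_id is NULL; no match; recursion stops.
SUM(lvl) = 0 + 1 + 2 + 3 = 6.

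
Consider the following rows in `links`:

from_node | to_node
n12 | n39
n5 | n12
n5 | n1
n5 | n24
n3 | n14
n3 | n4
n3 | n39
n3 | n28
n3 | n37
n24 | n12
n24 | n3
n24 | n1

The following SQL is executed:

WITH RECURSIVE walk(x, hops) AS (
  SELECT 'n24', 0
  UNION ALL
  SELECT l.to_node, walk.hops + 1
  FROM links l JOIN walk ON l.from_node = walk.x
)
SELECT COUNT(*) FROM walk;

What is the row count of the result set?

10

Base: (n24, hops=0).
Iteration 1: edges from {n24} -> (n1, hops=1), (n12, hops=1), (n3, hops=1).
Iteration 2: edges from {n1,n12,n3} -> (n14, hops=2), (n28, hops=2), (n37, hops=2), (n39, hops=2) x2, (n4, hops=2). [UNION ALL keeps all 6 new rows, including repeats]
Iteration 3: no outgoing edges from {n14,n28,n37,n39,n4}; recursion stops.
Total rows emitted: 10.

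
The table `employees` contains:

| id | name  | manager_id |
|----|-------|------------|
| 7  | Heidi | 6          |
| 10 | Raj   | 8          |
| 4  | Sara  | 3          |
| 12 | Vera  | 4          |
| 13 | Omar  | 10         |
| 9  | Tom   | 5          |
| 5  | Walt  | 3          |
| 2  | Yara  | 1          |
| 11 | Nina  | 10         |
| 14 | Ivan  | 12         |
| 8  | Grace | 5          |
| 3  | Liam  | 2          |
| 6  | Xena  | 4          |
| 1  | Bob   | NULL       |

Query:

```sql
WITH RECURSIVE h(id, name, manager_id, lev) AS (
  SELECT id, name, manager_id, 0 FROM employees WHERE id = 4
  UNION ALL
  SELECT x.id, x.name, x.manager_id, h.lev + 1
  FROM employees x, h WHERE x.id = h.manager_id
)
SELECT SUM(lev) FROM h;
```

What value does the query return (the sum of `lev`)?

Base: id=4 (Sara), manager_id=3, lev 0.
Iteration 1: join on id=3 -> Liam (id 3, manager_id=2, lev 1).
Iteration 2: join on id=2 -> Yara (id 2, manager_id=1, lev 2).
Iteration 3: join on id=1 -> Bob (id 1, manager_id=NULL, lev 3).
Iteration 4: manager_id is NULL; no match; recursion stops.
SUM(lev) = 0 + 1 + 2 + 3 = 6.

6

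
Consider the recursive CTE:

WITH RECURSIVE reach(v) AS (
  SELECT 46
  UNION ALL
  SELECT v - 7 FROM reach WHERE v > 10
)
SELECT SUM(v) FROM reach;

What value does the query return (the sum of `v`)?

Base: v=46.
Iteration 1: 46 > 10 holds -> v = 46 - 7 = 39.
Iteration 2: 39 > 10 holds -> v = 39 - 7 = 32.
Iteration 3: 32 > 10 holds -> v = 32 - 7 = 25.
Iteration 4: 25 > 10 holds -> v = 25 - 7 = 18.
Iteration 5: 18 > 10 holds -> v = 18 - 7 = 11.
Iteration 6: 11 > 10 holds -> v = 11 - 7 = 4.
Iteration 7: 4 > 10 fails; recursion stops.
SUM(v) = 46 + 39 + 32 + 25 + 18 + 11 + 4 = 175.

175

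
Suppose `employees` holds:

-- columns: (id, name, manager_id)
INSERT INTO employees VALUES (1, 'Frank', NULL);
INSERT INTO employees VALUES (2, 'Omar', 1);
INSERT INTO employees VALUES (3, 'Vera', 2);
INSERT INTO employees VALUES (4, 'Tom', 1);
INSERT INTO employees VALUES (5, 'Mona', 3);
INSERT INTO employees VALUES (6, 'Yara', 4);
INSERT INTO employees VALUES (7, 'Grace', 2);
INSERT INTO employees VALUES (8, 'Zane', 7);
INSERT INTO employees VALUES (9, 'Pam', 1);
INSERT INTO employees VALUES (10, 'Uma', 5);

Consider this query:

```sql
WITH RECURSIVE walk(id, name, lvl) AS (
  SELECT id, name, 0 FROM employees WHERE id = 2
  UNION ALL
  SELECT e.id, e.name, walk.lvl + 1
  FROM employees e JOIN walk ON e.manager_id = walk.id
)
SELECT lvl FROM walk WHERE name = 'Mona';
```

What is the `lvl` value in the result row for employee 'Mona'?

2

Base: id=2 (Omar) at lvl 0.
Iteration 1: rows with manager_id in {2} -> Vera (id 3, lvl 1), Grace (id 7, lvl 1).
Iteration 2: rows with manager_id in {3,7} -> Mona (id 5, lvl 2), Zane (id 8, lvl 2).
Iteration 3: rows with manager_id in {5,8} -> Uma (id 10, lvl 3).
Iteration 4: no rows with manager_id in {10}; recursion stops.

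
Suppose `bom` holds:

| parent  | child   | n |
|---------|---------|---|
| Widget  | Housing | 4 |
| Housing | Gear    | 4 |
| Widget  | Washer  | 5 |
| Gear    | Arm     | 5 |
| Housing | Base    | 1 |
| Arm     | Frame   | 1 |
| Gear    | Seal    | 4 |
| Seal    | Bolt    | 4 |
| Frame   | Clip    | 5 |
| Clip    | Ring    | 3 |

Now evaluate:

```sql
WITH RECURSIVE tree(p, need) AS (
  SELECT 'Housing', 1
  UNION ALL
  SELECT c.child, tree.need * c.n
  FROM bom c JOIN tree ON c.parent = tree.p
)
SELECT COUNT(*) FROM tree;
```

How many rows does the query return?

9

Base: (Housing, need=1).
Iteration 1: components of {Housing} -> Base = 1*1 = 1, Gear = 1*4 = 4.
Iteration 2: components of {Base,Gear} -> Arm = 4*5 = 20, Seal = 4*4 = 16.
Iteration 3: components of {Arm,Seal} -> Bolt = 16*4 = 64, Frame = 20*1 = 20.
Iteration 4: components of {Bolt,Frame} -> Clip = 20*5 = 100.
Iteration 5: components of {Clip} -> Ring = 100*3 = 300.
Iteration 6: no further components; recursion stops.
Total rows emitted: 9.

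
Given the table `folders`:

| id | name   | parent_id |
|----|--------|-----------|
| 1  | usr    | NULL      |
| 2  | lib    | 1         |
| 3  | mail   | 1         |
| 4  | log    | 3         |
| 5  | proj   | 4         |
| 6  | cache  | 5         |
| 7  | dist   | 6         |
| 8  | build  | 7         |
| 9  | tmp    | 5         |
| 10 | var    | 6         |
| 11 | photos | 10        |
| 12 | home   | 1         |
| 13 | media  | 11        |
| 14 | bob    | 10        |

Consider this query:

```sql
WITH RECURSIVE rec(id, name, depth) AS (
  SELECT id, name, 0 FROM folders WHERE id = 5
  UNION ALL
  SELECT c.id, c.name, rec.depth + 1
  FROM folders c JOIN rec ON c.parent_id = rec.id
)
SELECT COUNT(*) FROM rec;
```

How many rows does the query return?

Base: id=5 (proj) at depth 0.
Iteration 1: rows with parent_id in {5} -> cache (id 6, depth 1), tmp (id 9, depth 1).
Iteration 2: rows with parent_id in {6,9} -> dist (id 7, depth 2), var (id 10, depth 2).
Iteration 3: rows with parent_id in {7,10} -> build (id 8, depth 3), photos (id 11, depth 3), bob (id 14, depth 3).
Iteration 4: rows with parent_id in {8,11,14} -> media (id 13, depth 4).
Iteration 5: no rows with parent_id in {13}; recursion stops.
Total rows emitted: 9.

9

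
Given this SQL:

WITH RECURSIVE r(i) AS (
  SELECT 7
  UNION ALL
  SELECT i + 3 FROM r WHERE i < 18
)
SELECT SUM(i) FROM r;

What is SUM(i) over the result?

65

Base: i=7.
Iteration 1: 7 < 18 holds -> i = 7 + 3 = 10.
Iteration 2: 10 < 18 holds -> i = 10 + 3 = 13.
Iteration 3: 13 < 18 holds -> i = 13 + 3 = 16.
Iteration 4: 16 < 18 holds -> i = 16 + 3 = 19.
Iteration 5: 19 < 18 fails; recursion stops.
SUM(i) = 7 + 10 + 13 + 16 + 19 = 65.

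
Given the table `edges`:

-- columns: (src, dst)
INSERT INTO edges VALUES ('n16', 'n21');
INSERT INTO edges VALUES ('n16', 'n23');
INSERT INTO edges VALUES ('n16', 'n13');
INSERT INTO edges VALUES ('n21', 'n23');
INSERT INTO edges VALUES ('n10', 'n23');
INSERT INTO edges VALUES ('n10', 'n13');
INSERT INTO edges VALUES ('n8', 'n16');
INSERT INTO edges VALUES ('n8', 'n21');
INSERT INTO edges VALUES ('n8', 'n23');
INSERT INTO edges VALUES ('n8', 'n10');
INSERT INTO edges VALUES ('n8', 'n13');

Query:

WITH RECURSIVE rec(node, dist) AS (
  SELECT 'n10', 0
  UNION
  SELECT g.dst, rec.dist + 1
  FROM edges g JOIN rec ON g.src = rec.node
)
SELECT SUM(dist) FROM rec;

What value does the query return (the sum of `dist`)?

Base: (n10, dist=0).
Iteration 1: edges from {n10} -> (n13, dist=1), (n23, dist=1).
Iteration 2: no outgoing edges from {n13,n23}; recursion stops.
SUM(dist) = 0 + 1 + 1 = 2.

2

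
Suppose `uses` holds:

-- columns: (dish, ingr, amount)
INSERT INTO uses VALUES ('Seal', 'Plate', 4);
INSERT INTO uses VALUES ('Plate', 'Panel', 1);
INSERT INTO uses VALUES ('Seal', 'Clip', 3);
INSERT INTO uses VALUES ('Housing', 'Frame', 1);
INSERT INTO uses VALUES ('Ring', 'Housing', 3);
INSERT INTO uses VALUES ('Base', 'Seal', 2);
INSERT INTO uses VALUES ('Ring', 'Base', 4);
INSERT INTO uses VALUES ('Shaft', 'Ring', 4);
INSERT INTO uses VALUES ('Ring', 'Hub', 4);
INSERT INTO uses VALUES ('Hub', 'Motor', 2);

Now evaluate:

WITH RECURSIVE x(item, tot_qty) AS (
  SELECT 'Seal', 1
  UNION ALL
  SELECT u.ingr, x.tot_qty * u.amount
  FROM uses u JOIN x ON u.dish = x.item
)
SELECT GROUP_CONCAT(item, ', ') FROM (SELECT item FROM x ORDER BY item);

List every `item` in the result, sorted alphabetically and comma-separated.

Clip, Panel, Plate, Seal

Base: (Seal, tot_qty=1).
Iteration 1: components of {Seal} -> Clip = 1*3 = 3, Plate = 1*4 = 4.
Iteration 2: components of {Clip,Plate} -> Panel = 4*1 = 4.
Iteration 3: no further components; recursion stops.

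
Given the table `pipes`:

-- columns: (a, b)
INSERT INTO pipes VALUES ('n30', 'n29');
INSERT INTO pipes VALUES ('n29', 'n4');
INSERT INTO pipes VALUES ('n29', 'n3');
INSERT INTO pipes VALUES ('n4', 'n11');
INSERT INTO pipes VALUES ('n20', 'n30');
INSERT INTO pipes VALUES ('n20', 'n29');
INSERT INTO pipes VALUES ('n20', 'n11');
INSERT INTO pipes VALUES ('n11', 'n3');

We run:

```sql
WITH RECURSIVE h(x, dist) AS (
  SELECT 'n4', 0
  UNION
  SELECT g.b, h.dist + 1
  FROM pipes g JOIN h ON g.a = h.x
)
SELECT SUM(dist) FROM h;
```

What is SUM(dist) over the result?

Base: (n4, dist=0).
Iteration 1: edges from {n4} -> (n11, dist=1).
Iteration 2: edges from {n11} -> (n3, dist=2).
Iteration 3: no outgoing edges from {n3}; recursion stops.
SUM(dist) = 0 + 1 + 2 = 3.

3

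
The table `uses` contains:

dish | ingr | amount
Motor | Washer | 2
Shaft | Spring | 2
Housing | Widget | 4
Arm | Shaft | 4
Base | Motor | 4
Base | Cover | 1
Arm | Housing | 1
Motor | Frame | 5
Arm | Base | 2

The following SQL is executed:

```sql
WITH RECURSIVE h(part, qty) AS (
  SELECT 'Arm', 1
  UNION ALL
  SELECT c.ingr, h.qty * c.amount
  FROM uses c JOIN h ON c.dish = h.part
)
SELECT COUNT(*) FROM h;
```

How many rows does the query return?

10

Base: (Arm, qty=1).
Iteration 1: components of {Arm} -> Base = 1*2 = 2, Housing = 1*1 = 1, Shaft = 1*4 = 4.
Iteration 2: components of {Base,Housing,Shaft} -> Cover = 2*1 = 2, Motor = 2*4 = 8, Spring = 4*2 = 8, Widget = 1*4 = 4.
Iteration 3: components of {Cover,Motor,Spring,Widget} -> Frame = 8*5 = 40, Washer = 8*2 = 16.
Iteration 4: no further components; recursion stops.
Total rows emitted: 10.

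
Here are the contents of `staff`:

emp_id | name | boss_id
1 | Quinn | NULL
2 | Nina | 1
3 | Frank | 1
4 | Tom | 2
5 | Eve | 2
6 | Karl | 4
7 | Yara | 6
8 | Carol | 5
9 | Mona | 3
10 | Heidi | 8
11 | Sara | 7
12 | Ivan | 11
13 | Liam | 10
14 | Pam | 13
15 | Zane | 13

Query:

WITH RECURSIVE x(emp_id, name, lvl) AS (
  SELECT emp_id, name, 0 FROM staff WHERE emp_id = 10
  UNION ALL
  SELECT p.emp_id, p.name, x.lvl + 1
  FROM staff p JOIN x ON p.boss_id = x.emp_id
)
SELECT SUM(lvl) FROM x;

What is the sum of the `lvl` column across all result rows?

5

Base: emp_id=10 (Heidi) at lvl 0.
Iteration 1: rows with boss_id in {10} -> Liam (id 13, lvl 1).
Iteration 2: rows with boss_id in {13} -> Pam (id 14, lvl 2), Zane (id 15, lvl 2).
Iteration 3: no rows with boss_id in {14,15}; recursion stops.
SUM(lvl) = 0 + 1 + 2 + 2 = 5.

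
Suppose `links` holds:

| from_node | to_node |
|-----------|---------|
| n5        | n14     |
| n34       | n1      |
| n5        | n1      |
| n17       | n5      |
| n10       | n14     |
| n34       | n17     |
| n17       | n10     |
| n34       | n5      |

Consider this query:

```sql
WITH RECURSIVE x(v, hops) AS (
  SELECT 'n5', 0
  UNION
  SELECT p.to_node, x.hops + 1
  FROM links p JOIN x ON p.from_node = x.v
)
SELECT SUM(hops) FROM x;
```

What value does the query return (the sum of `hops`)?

2

Base: (n5, hops=0).
Iteration 1: edges from {n5} -> (n1, hops=1), (n14, hops=1).
Iteration 2: no outgoing edges from {n1,n14}; recursion stops.
SUM(hops) = 0 + 1 + 1 = 2.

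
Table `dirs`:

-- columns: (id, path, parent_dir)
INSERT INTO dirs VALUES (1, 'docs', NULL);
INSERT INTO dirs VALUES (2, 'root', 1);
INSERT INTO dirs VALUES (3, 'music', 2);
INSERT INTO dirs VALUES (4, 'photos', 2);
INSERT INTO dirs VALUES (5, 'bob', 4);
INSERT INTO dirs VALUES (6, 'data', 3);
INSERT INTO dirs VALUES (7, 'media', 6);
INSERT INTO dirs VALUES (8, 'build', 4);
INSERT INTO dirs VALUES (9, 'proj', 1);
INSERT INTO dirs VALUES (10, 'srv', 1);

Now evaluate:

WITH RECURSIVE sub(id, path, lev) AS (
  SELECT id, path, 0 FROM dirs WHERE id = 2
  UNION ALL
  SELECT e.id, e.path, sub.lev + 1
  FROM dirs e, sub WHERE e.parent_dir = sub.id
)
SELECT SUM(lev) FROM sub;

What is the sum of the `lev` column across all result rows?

11

Base: id=2 (root) at lev 0.
Iteration 1: rows with parent_dir in {2} -> music (id 3, lev 1), photos (id 4, lev 1).
Iteration 2: rows with parent_dir in {3,4} -> bob (id 5, lev 2), data (id 6, lev 2), build (id 8, lev 2).
Iteration 3: rows with parent_dir in {5,6,8} -> media (id 7, lev 3).
Iteration 4: no rows with parent_dir in {7}; recursion stops.
SUM(lev) = 0 + 1 + 1 + 2 + 2 + 2 + 3 = 11.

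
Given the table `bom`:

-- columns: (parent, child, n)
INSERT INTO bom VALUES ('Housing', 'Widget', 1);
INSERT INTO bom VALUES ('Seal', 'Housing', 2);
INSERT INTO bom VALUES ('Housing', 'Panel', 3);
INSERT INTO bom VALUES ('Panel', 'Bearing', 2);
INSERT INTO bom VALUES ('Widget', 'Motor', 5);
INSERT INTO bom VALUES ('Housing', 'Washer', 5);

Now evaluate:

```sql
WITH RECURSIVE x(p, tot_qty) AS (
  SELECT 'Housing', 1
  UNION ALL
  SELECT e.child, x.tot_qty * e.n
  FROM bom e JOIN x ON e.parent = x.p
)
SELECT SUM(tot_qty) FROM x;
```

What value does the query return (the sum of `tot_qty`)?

21

Base: (Housing, tot_qty=1).
Iteration 1: components of {Housing} -> Panel = 1*3 = 3, Washer = 1*5 = 5, Widget = 1*1 = 1.
Iteration 2: components of {Panel,Washer,Widget} -> Bearing = 3*2 = 6, Motor = 1*5 = 5.
Iteration 3: no further components; recursion stops.
SUM(tot_qty) = 1 + 3 + 1 + 5 + 6 + 5 = 21.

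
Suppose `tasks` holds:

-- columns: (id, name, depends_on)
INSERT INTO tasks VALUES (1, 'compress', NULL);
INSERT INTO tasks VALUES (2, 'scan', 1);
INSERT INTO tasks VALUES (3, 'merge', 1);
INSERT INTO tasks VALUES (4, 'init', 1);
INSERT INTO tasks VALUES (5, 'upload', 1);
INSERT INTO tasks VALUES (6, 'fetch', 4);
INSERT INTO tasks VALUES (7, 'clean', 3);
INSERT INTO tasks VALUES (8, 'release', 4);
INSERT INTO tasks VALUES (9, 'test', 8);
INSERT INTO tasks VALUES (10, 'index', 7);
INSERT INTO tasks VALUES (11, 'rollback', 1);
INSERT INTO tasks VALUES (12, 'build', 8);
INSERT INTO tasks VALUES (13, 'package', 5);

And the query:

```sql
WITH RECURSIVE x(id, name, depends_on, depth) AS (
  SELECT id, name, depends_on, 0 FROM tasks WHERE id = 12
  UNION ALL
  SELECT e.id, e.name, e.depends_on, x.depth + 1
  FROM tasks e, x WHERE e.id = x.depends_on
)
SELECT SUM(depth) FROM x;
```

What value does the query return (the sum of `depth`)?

Base: id=12 (build), depends_on=8, depth 0.
Iteration 1: join on id=8 -> release (id 8, depends_on=4, depth 1).
Iteration 2: join on id=4 -> init (id 4, depends_on=1, depth 2).
Iteration 3: join on id=1 -> compress (id 1, depends_on=NULL, depth 3).
Iteration 4: depends_on is NULL; no match; recursion stops.
SUM(depth) = 0 + 1 + 2 + 3 = 6.

6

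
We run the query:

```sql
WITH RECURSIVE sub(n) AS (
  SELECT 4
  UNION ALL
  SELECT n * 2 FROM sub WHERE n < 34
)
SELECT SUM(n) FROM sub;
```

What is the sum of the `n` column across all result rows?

124

Base: n=4.
Iteration 1: 4 < 34 holds -> n = 4 * 2 = 8.
Iteration 2: 8 < 34 holds -> n = 8 * 2 = 16.
Iteration 3: 16 < 34 holds -> n = 16 * 2 = 32.
Iteration 4: 32 < 34 holds -> n = 32 * 2 = 64.
Iteration 5: 64 < 34 fails; recursion stops.
SUM(n) = 4 + 8 + 16 + 32 + 64 = 124.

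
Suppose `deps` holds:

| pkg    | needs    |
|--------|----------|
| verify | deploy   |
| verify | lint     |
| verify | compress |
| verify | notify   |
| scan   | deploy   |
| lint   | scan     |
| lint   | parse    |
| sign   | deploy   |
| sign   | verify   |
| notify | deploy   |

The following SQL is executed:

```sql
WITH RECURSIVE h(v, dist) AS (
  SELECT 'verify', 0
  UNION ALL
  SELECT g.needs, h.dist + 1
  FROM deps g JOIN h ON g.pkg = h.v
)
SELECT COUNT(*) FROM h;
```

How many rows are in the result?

9

Base: (verify, dist=0).
Iteration 1: edges from {verify} -> (compress, dist=1), (deploy, dist=1), (lint, dist=1), (notify, dist=1).
Iteration 2: edges from {compress,deploy,lint,notify} -> (deploy, dist=2), (parse, dist=2), (scan, dist=2).
Iteration 3: edges from {deploy,parse,scan} -> (deploy, dist=3).
Iteration 4: no outgoing edges from {deploy}; recursion stops.
Total rows emitted: 9.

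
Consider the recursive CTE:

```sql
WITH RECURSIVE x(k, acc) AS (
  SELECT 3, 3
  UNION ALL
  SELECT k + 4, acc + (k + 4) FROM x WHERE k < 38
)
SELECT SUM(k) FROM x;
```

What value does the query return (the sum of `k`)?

210

Base: k=3, acc=3.
Iteration 1: 3 < 38 holds -> k = 3 + 4 = 7, acc = 3 + 7 = 10.
Iteration 2: 7 < 38 holds -> k = 7 + 4 = 11, acc = 10 + 11 = 21.
Iteration 3: 11 < 38 holds -> k = 11 + 4 = 15, acc = 21 + 15 = 36.
Iteration 4: 15 < 38 holds -> k = 15 + 4 = 19, acc = 36 + 19 = 55.
Iteration 5: 19 < 38 holds -> k = 19 + 4 = 23, acc = 55 + 23 = 78.
Iteration 6: 23 < 38 holds -> k = 23 + 4 = 27, acc = 78 + 27 = 105.
Iteration 7: 27 < 38 holds -> k = 27 + 4 = 31, acc = 105 + 31 = 136.
Iteration 8: 31 < 38 holds -> k = 31 + 4 = 35, acc = 136 + 35 = 171.
Iteration 9: 35 < 38 holds -> k = 35 + 4 = 39, acc = 171 + 39 = 210.
Iteration 10: 39 < 38 fails; recursion stops.
SUM(k) = 3 + 7 + 11 + 15 + 19 + 23 + 27 + 31 + 35 + 39 = 210.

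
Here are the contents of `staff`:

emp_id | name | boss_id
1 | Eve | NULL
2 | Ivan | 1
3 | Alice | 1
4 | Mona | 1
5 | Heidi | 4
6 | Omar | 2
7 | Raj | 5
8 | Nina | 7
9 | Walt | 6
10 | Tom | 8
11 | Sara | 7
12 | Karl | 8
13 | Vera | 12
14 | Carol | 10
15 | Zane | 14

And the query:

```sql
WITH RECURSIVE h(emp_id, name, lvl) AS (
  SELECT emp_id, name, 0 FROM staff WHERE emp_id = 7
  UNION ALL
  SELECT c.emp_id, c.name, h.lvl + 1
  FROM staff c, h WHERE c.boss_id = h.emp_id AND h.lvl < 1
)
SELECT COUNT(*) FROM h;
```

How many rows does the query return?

3

Base: emp_id=7 (Raj) at lvl 0.
Iteration 1: rows with boss_id in {7} -> Nina (id 8, lvl 1), Sara (id 11, lvl 1).
Iteration 2: lvl < 1 fails for all current rows; recursion stops.
Total rows emitted: 3.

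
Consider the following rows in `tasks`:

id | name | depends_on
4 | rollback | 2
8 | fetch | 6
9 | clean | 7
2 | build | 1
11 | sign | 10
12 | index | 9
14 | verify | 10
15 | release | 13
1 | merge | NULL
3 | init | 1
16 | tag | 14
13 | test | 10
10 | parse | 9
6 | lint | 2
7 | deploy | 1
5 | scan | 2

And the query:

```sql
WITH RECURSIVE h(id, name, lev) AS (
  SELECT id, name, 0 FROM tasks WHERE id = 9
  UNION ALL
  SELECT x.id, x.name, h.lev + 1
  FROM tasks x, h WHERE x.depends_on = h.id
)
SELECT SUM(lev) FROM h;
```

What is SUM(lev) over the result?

14

Base: id=9 (clean) at lev 0.
Iteration 1: rows with depends_on in {9} -> parse (id 10, lev 1), index (id 12, lev 1).
Iteration 2: rows with depends_on in {10,12} -> sign (id 11, lev 2), test (id 13, lev 2), verify (id 14, lev 2).
Iteration 3: rows with depends_on in {11,13,14} -> release (id 15, lev 3), tag (id 16, lev 3).
Iteration 4: no rows with depends_on in {15,16}; recursion stops.
SUM(lev) = 0 + 1 + 1 + 2 + 2 + 2 + 3 + 3 = 14.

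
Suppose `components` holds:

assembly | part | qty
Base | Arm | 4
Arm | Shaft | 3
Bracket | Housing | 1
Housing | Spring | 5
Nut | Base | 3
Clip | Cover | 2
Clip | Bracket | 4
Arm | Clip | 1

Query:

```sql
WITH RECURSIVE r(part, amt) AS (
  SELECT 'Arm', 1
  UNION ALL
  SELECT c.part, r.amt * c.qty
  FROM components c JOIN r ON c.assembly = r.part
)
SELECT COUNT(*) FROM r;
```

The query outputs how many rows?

Base: (Arm, amt=1).
Iteration 1: components of {Arm} -> Clip = 1*1 = 1, Shaft = 1*3 = 3.
Iteration 2: components of {Clip,Shaft} -> Bracket = 1*4 = 4, Cover = 1*2 = 2.
Iteration 3: components of {Bracket,Cover} -> Housing = 4*1 = 4.
Iteration 4: components of {Housing} -> Spring = 4*5 = 20.
Iteration 5: no further components; recursion stops.
Total rows emitted: 7.

7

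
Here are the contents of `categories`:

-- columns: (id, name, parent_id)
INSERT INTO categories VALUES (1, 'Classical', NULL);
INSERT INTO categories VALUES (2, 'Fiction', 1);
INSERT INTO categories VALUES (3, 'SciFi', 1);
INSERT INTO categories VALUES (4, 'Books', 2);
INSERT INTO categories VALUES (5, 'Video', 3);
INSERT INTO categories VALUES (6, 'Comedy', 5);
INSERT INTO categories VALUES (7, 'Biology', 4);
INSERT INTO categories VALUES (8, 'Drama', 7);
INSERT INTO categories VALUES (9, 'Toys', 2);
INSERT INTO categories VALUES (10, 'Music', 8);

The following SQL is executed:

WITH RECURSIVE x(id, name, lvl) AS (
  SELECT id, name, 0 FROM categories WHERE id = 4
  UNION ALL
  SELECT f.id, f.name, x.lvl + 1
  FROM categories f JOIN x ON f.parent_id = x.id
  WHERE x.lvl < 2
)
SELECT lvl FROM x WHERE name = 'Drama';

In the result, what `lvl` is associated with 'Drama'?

Base: id=4 (Books) at lvl 0.
Iteration 1: rows with parent_id in {4} -> Biology (id 7, lvl 1).
Iteration 2: rows with parent_id in {7} -> Drama (id 8, lvl 2).
Iteration 3: lvl < 2 fails for all current rows; recursion stops.

2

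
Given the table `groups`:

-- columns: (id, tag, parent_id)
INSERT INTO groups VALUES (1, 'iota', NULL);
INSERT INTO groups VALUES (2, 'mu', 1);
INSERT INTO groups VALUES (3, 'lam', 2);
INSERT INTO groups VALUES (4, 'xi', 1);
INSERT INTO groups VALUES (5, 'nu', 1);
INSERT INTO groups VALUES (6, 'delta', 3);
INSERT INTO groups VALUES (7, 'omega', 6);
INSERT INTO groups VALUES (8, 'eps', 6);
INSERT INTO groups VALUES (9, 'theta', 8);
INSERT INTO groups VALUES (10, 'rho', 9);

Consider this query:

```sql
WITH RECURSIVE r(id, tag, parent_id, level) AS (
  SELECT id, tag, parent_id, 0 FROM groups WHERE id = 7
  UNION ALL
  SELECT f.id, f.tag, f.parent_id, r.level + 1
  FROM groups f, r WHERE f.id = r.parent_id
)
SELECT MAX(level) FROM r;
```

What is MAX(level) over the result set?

Base: id=7 (omega), parent_id=6, level 0.
Iteration 1: join on id=6 -> delta (id 6, parent_id=3, level 1).
Iteration 2: join on id=3 -> lam (id 3, parent_id=2, level 2).
Iteration 3: join on id=2 -> mu (id 2, parent_id=1, level 3).
Iteration 4: join on id=1 -> iota (id 1, parent_id=NULL, level 4).
Iteration 5: parent_id is NULL; no match; recursion stops.
level values: 0, 1, 2, 3, 4; the maximum is 4.

4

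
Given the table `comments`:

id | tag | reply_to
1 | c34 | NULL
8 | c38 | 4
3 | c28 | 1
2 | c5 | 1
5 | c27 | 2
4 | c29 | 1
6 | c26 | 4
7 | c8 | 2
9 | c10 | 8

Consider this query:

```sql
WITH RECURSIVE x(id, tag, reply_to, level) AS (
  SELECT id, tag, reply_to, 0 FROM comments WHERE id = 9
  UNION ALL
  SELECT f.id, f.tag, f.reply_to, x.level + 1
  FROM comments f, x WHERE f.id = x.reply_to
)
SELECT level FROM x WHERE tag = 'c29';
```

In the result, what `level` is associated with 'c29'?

2

Base: id=9 (c10), reply_to=8, level 0.
Iteration 1: join on id=8 -> c38 (id 8, reply_to=4, level 1).
Iteration 2: join on id=4 -> c29 (id 4, reply_to=1, level 2).
Iteration 3: join on id=1 -> c34 (id 1, reply_to=NULL, level 3).
Iteration 4: reply_to is NULL; no match; recursion stops.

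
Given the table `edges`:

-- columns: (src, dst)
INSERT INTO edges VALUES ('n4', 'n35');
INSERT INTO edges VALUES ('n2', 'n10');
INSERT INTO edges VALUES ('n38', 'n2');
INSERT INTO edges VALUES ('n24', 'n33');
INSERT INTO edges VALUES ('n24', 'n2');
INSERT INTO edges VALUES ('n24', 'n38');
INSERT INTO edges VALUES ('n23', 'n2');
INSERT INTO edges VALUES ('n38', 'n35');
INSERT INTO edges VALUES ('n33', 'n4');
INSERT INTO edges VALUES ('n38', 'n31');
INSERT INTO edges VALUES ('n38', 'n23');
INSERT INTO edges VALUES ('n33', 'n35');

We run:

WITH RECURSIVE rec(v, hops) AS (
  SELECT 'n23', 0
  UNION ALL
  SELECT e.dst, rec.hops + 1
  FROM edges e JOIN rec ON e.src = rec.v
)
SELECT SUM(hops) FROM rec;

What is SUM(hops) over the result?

Base: (n23, hops=0).
Iteration 1: edges from {n23} -> (n2, hops=1).
Iteration 2: edges from {n2} -> (n10, hops=2).
Iteration 3: no outgoing edges from {n10}; recursion stops.
SUM(hops) = 0 + 1 + 2 = 3.

3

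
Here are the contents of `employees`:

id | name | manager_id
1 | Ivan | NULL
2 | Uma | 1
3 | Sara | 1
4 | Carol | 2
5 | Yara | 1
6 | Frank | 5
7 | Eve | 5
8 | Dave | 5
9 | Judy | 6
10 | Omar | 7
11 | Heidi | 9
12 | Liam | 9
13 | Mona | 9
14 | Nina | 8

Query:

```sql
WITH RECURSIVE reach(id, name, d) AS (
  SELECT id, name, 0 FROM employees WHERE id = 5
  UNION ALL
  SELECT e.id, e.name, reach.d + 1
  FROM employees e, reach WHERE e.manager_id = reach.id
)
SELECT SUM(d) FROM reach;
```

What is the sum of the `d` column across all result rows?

18

Base: id=5 (Yara) at d 0.
Iteration 1: rows with manager_id in {5} -> Frank (id 6, d 1), Eve (id 7, d 1), Dave (id 8, d 1).
Iteration 2: rows with manager_id in {6,7,8} -> Judy (id 9, d 2), Omar (id 10, d 2), Nina (id 14, d 2).
Iteration 3: rows with manager_id in {9,10,14} -> Heidi (id 11, d 3), Liam (id 12, d 3), Mona (id 13, d 3).
Iteration 4: no rows with manager_id in {11,12,13}; recursion stops.
SUM(d) = 0 + 1 + 1 + 1 + 2 + 2 + 2 + 3 + 3 + 3 = 18.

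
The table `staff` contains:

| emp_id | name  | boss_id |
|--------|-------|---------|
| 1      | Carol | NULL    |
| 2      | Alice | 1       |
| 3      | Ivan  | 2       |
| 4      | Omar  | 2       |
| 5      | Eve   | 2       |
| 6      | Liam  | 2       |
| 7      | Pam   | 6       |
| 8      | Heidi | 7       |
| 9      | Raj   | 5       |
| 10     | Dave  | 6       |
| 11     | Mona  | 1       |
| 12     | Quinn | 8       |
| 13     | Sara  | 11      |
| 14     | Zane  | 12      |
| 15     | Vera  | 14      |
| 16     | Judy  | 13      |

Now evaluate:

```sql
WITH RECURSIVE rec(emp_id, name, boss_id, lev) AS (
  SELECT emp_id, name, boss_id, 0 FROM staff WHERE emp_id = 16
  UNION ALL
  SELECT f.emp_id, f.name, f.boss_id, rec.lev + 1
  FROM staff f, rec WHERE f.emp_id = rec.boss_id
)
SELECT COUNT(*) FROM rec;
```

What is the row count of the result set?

Base: emp_id=16 (Judy), boss_id=13, lev 0.
Iteration 1: join on emp_id=13 -> Sara (id 13, boss_id=11, lev 1).
Iteration 2: join on emp_id=11 -> Mona (id 11, boss_id=1, lev 2).
Iteration 3: join on emp_id=1 -> Carol (id 1, boss_id=NULL, lev 3).
Iteration 4: boss_id is NULL; no match; recursion stops.
Total rows emitted: 4.

4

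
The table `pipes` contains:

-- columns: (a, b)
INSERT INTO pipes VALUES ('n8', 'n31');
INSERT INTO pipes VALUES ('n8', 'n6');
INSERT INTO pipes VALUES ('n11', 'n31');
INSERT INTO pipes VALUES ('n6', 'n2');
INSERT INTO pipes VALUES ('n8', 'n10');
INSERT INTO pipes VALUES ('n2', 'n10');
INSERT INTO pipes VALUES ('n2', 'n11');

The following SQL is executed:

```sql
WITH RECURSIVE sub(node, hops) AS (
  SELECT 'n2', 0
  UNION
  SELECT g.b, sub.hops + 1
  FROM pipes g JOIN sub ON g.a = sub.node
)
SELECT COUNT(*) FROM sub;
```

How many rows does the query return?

Base: (n2, hops=0).
Iteration 1: edges from {n2} -> (n10, hops=1), (n11, hops=1).
Iteration 2: edges from {n10,n11} -> (n31, hops=2).
Iteration 3: no outgoing edges from {n31}; recursion stops.
Total rows emitted: 4.

4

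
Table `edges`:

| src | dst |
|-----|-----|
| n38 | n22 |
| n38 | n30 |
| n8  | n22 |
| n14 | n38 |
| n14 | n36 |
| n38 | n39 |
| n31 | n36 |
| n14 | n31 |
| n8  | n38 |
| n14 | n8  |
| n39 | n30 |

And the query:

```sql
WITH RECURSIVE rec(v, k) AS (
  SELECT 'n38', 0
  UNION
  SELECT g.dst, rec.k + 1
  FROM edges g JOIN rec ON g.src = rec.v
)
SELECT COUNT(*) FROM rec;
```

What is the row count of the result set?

5

Base: (n38, k=0).
Iteration 1: edges from {n38} -> (n22, k=1), (n30, k=1), (n39, k=1).
Iteration 2: edges from {n22,n30,n39} -> (n30, k=2).
Iteration 3: no outgoing edges from {n30}; recursion stops.
Total rows emitted: 5.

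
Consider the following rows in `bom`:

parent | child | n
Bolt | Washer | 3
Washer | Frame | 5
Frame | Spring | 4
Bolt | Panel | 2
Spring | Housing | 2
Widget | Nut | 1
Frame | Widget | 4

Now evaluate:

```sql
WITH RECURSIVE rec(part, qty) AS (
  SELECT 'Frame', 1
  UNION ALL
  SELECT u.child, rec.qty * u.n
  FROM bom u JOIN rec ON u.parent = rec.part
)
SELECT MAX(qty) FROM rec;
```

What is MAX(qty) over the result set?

8

Base: (Frame, qty=1).
Iteration 1: components of {Frame} -> Spring = 1*4 = 4, Widget = 1*4 = 4.
Iteration 2: components of {Spring,Widget} -> Housing = 4*2 = 8, Nut = 4*1 = 4.
Iteration 3: no further components; recursion stops.
qty values: 1, 4, 4, 4, 8; the maximum is 8.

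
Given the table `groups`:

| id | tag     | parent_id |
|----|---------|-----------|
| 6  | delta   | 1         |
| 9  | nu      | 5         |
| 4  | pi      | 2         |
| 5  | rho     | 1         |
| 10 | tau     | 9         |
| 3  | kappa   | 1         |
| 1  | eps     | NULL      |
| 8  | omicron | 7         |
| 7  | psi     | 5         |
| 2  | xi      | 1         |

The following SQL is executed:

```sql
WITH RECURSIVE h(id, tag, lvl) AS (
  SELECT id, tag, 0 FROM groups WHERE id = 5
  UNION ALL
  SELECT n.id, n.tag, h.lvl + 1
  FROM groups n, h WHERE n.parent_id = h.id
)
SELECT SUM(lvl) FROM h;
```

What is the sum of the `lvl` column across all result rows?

6

Base: id=5 (rho) at lvl 0.
Iteration 1: rows with parent_id in {5} -> psi (id 7, lvl 1), nu (id 9, lvl 1).
Iteration 2: rows with parent_id in {7,9} -> omicron (id 8, lvl 2), tau (id 10, lvl 2).
Iteration 3: no rows with parent_id in {8,10}; recursion stops.
SUM(lvl) = 0 + 1 + 1 + 2 + 2 = 6.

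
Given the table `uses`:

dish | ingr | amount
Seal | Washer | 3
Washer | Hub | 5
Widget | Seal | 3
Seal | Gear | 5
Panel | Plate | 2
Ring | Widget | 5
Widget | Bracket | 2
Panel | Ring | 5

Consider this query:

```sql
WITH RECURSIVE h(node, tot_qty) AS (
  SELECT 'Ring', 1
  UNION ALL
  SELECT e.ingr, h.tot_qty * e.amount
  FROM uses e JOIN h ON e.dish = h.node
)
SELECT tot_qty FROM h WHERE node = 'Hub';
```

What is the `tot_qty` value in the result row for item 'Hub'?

Base: (Ring, tot_qty=1).
Iteration 1: components of {Ring} -> Widget = 1*5 = 5.
Iteration 2: components of {Widget} -> Bracket = 5*2 = 10, Seal = 5*3 = 15.
Iteration 3: components of {Bracket,Seal} -> Gear = 15*5 = 75, Washer = 15*3 = 45.
Iteration 4: components of {Gear,Washer} -> Hub = 45*5 = 225.
Iteration 5: no further components; recursion stops.

225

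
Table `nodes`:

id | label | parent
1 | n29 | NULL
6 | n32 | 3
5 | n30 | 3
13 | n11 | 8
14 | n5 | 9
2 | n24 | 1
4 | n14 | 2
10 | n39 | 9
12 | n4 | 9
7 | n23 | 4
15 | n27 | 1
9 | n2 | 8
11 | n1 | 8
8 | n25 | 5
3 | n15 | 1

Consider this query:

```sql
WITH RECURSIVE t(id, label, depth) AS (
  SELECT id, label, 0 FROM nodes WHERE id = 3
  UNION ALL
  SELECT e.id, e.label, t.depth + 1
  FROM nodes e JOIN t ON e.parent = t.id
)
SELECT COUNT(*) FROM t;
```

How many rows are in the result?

10

Base: id=3 (n15) at depth 0.
Iteration 1: rows with parent in {3} -> n30 (id 5, depth 1), n32 (id 6, depth 1).
Iteration 2: rows with parent in {5,6} -> n25 (id 8, depth 2).
Iteration 3: rows with parent in {8} -> n2 (id 9, depth 3), n1 (id 11, depth 3), n11 (id 13, depth 3).
Iteration 4: rows with parent in {9,11,13} -> n39 (id 10, depth 4), n4 (id 12, depth 4), n5 (id 14, depth 4).
Iteration 5: no rows with parent in {10,12,14}; recursion stops.
Total rows emitted: 10.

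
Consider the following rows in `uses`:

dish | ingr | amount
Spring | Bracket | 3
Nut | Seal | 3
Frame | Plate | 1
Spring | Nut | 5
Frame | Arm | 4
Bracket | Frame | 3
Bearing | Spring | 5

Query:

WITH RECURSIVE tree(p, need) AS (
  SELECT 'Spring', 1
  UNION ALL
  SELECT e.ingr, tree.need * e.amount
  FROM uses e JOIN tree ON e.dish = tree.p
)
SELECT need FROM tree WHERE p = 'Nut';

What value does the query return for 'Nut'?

Base: (Spring, need=1).
Iteration 1: components of {Spring} -> Bracket = 1*3 = 3, Nut = 1*5 = 5.
Iteration 2: components of {Bracket,Nut} -> Frame = 3*3 = 9, Seal = 5*3 = 15.
Iteration 3: components of {Frame,Seal} -> Arm = 9*4 = 36, Plate = 9*1 = 9.
Iteration 4: no further components; recursion stops.

5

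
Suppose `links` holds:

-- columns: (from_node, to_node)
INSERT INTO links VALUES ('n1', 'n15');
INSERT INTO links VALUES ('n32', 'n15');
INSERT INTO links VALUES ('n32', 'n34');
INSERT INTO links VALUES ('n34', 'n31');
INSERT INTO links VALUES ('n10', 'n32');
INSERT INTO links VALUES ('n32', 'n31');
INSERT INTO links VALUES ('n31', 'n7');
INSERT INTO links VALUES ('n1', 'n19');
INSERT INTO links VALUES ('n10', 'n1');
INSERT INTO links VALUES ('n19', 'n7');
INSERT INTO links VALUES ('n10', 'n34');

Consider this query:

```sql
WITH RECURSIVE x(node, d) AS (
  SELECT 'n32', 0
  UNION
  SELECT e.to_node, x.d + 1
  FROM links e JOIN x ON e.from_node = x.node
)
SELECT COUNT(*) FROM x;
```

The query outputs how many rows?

Base: (n32, d=0).
Iteration 1: edges from {n32} -> (n15, d=1), (n31, d=1), (n34, d=1).
Iteration 2: edges from {n15,n31,n34} -> (n31, d=2), (n7, d=2).
Iteration 3: edges from {n31,n7} -> (n7, d=3).
Iteration 4: no outgoing edges from {n7}; recursion stops.
Total rows emitted: 7.

7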